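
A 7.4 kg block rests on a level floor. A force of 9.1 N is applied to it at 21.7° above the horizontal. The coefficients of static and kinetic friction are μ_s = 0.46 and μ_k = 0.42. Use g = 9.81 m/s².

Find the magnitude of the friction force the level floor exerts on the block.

f ≈ 8.46 N

The vertical component of P reduces the normal force: N = m g − P sin α = 72.59 − 3.365 = 69.23 N.
The horizontal driving force is P cos α = 8.455 N, so equilibrium needs friction f = 8.455 N.
μ_s N = 0.46 × 69.23 = 31.85 N.
Since 8.455 N does not exceed the limit, the block stays at rest and f = 8.46 N.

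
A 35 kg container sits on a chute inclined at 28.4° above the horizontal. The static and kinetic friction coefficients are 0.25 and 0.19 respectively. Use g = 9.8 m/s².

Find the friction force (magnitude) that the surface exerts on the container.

f ≈ 57.3 N (up the incline)

Normal force: N = m g cos θ = 35 × 9.8 × cos 28.4° = 301.7 N.
For equilibrium along the incline, friction must balance the weight component: f = m g sin θ = 163.1 N up the slope.
The static-friction ceiling is μ_s N = 0.25 × 301.7 = 75.43 N.
|163.1| exceeds 75.43 N, so the container slips down-slope; friction is kinetic, f = μ_k N = 0.19×301.7 = 57.3 N.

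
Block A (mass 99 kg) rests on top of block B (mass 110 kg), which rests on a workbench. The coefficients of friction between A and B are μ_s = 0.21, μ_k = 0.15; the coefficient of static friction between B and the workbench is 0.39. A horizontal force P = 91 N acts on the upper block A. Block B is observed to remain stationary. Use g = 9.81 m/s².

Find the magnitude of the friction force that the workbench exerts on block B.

Between the blocks, N₁ = m_A g = 971.2 N.
So the A–B interface can sustain at most μ_s N₁ = 203.9 N of static friction.
P = 91 N is within that limit, so A and B move together (both at rest); the A–B friction is simply f₁ = P = 91 N.
By Newton's third law B feels 91 N forward from A. With B stationary, the floor's static friction on B balances it: f₂ = 91 N (well within μ_s(m_A+m_B)g = 799.6 N).

f ≈ 91 N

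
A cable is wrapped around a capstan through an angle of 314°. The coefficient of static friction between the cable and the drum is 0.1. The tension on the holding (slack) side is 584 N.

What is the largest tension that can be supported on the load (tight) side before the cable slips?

At impending slip the capstan equation gives T₂/T₁ = e^{μβ} with β in radians.
β = 314° × π/180 = 5.48 rad.
e^{μβ} = e^{0.1×5.48} = 1.73.
T₂ = T₁ · e^{μβ} = 584 × 1.73 = 1010 N.

T_max ≈ 1010 N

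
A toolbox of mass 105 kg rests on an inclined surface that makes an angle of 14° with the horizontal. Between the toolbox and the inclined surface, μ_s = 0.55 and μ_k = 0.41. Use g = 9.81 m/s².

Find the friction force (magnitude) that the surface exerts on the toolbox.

f ≈ 249 N (up the incline)

Perpendicular to the surface, N = m g cos θ = 105·9.81·cos 14° = 999.5 N.
Along the slope the weight component is m g sin θ = 249.2 N; friction must supply exactly this, acting up-slope.
Static friction can supply at most μ_s N = 549.7 N.
Since |249.2| ≤ 549.7 N, static friction is sufficient; f equals the required value, not μ_s N.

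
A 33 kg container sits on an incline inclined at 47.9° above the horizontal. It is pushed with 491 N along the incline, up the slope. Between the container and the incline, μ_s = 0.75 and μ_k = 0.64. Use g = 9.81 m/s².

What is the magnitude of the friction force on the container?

f ≈ 139 N (down the incline)

Perpendicular to the surface, N = m g cos θ = 33·9.81·cos 47.9° = 217 N.
The friction needed for equilibrium is m g sin θ − P = 240.2 − 491 = -250.8 N, measured positive up-slope.
The static-friction ceiling is μ_s N = 0.75 × 217 = 162.8 N.
|-250.8| exceeds 162.8 N, so the container slips up-slope; friction is kinetic, f = μ_k N = 0.64×217 = 139 N.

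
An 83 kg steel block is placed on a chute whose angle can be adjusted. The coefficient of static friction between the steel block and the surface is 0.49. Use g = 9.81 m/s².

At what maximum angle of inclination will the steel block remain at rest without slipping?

At the slip threshold, m g sin θ = μ_s · m g cos θ, so tan θ = μ_s.
θ_max = arctan(0.49) = 26.1°.

θ_max ≈ 26.1°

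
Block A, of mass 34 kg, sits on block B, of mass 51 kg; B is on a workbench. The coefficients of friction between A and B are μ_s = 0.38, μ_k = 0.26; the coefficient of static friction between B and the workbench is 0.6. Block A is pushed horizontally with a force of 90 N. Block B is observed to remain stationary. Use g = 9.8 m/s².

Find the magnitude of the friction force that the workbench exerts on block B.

The normal force B exerts on A is simply A's weight, N₁ = 333.2 N.
Maximum static friction on A from B: μ_s N₁ = 0.38×333.2 = 126.6 N.
Since P = 90 N ≤ 126.6 N, A does not slip on B; friction on A equals P = 90 N.
B experiences an equal 90 N forward from A (third law). B is in equilibrium, so the floor supplies f₂ = 90 N of static friction (limit μ_s(m_A+m_B)g = 499.8 N, not exceeded).

f ≈ 90 N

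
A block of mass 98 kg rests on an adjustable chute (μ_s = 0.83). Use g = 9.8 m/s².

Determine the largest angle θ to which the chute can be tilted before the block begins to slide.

θ_max ≈ 39.7°

At the slip threshold, m g sin θ = μ_s · m g cos θ, so tan θ = μ_s.
θ_max = arctan(0.83) = 39.7°.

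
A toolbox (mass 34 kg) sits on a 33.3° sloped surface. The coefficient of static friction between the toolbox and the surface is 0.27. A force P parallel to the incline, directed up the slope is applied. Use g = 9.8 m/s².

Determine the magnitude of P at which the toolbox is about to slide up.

P ≈ 258 N

At impending motion up the slope, friction acts down-slope at its limit: f = μ_s N.
P is parallel to the surface, so N = m g cos θ = 278 N.
Along the incline: P = m g sin θ + μ_s N = 183 + 0.27×278 = 258 N.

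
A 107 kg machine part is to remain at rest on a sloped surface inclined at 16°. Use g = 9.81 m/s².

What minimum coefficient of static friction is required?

μ_s,min ≈ 0.287

At the slip threshold m g sin θ = μ_s m g cos θ, so μ_s,min = tan θ.
μ_s,min = tan 16° = 0.287.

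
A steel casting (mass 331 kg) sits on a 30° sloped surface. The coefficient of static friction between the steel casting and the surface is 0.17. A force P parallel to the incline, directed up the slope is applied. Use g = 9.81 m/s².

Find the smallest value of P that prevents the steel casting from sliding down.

The steel casting tends to slide down (tan θ > μ_s), so at the point of impending slip friction acts up-slope at its limit: f = μ_s N.
P is parallel to the surface, so N = m g cos θ = 2810 N.
Along the incline: P + μ_s N = m g sin θ, so P = 1620 − 0.17×2810 = 1150 N.

P_min ≈ 1150 N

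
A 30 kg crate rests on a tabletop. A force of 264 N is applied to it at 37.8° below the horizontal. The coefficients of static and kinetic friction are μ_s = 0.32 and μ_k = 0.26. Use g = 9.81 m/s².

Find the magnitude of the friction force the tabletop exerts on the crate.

f ≈ 119 N

N = m g + P sin α = 294.3 + 264×sin 37.8° = 456.1 N.
The horizontal driving force is P cos α = 208.6 N, so equilibrium needs friction f = 208.6 N.
μ_s N = 0.32 × 456.1 = 146 N.
The required friction exceeds μ_s N, so the crate moves and f = μ_k N = 119 N.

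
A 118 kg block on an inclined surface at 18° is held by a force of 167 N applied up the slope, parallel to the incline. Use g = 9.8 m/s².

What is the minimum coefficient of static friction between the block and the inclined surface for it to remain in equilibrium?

μ_s,min ≈ 0.173

N = m g cos θ = 1100 N.
Friction must make up the shortfall along the incline: f = m g sin θ − P = 357.3 − 167 = 190.3 N.
At the threshold f = μ_s N, so μ_s,min = 190.3/1100 = 0.173.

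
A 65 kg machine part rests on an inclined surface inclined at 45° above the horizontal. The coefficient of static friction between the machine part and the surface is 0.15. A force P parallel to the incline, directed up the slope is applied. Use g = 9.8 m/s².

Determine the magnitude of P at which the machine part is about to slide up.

At impending motion up the slope, friction acts down-slope at its limit: f = μ_s N.
P is parallel to the surface, so N = m g cos θ = 450 N.
Along the incline: P = m g sin θ + μ_s N = 450 + 0.15×450 = 518 N.

P ≈ 518 N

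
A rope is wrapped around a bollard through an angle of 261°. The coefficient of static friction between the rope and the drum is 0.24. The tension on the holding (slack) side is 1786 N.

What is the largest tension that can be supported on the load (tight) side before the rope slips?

T_max ≈ 5330 N

At impending slip the capstan equation gives T₂/T₁ = e^{μβ} with β in radians.
β = 261° × π/180 = 4.555 rad.
e^{μβ} = e^{0.24×4.555} = 2.984.
T₂ = T₁ · e^{μβ} = 1786 × 2.984 = 5330 N.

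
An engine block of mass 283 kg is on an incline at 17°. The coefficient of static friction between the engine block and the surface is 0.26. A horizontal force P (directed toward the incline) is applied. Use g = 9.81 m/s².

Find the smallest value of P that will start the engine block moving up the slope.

At impending motion up the slope, friction acts down-slope at its limit: f = μ_s N.
Perpendicular to the incline: N = m g cos θ + P sin θ.
Along the incline: P cos θ = m g sin θ + μ_s N = m g sin θ + μ_s (m g cos θ + P sin θ).
Solving, P (cos θ − μ_s sin θ) = m g (sin θ + μ_s cos θ), so P = 283×9.81×(sin 17° + 0.26 cos 17°)/(cos 17° − 0.26 sin 17°) = 2780×0.541/0.8803 = 1710 N.

P ≈ 1710 N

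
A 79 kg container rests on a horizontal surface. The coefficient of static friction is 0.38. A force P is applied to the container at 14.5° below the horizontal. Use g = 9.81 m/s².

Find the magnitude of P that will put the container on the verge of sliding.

N = m g + P sin α (the push presses the container into the horizontal surface).
At impending slip, P cos α = μ_s N = μ_s (m g + P sin α).
Solving: P (cos α − μ_s sin α) = μ_s m g → P = 0.38×775/(cos 14.5° − 0.38 sin 14.5°) = 294/0.873 = 337 N.

P ≈ 337 N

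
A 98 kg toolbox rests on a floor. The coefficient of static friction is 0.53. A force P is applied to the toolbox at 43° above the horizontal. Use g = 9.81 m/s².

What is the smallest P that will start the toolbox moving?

N = m g − P sin α (the pull lifts the toolbox).
At impending slip, P cos α = μ_s N = μ_s (m g − P sin α).
Solving: P (cos α + μ_s sin α) = μ_s m g → P = 0.53×961/(cos 43° + 0.53 sin 43°) = 510/1.093 = 466 N.

P ≈ 466 N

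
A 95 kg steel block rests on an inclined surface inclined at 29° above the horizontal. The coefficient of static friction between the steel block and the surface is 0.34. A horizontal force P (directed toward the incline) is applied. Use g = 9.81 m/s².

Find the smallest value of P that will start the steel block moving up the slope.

At impending motion up the slope, friction acts down-slope at its limit: f = μ_s N.
Perpendicular to the incline: N = m g cos θ + P sin θ.
Along the incline: P cos θ = m g sin θ + μ_s N = m g sin θ + μ_s (m g cos θ + P sin θ).
Solving, P (cos θ − μ_s sin θ) = m g (sin θ + μ_s cos θ), so P = 95×9.81×(sin 29° + 0.34 cos 29°)/(cos 29° − 0.34 sin 29°) = 932×0.7822/0.7098 = 1030 N.

P ≈ 1030 N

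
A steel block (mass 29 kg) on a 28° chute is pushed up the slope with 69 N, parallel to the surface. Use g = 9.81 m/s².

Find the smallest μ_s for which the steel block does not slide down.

N = m g cos θ = 251.2 N.
Friction must make up the shortfall along the incline: f = m g sin θ − P = 133.6 − 69 = 64.56 N.
At the threshold f = μ_s N, so μ_s,min = 64.56/251.2 = 0.257.

μ_s,min ≈ 0.257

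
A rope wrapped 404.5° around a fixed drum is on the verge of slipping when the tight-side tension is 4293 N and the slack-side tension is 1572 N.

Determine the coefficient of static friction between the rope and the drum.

T₂/T₁ = e^{μβ} → μ = ln(T₂/T₁)/β.
β = 404.5° = 7.06 rad.
μ = ln(4293/1572)/7.06 = ln(2.731)/7.06 = 0.142.

μ ≈ 0.142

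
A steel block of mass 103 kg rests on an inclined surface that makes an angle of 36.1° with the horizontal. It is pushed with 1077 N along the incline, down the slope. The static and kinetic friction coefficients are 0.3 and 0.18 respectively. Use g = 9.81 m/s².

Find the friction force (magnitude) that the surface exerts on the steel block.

The normal reaction is N = m g cos θ = 816.4 N.
Parallel to the incline, ΣF = 0 gives f = m g sin θ + P = 595.3 + 1077 = 1672 N (up-slope positive).
The static-friction ceiling is μ_s N = 0.3 × 816.4 = 244.9 N.
Since |1672| > 244.9 N, static friction cannot hold it; the steel block slides down the incline and kinetic friction applies: f = μ_k N = 0.18 × 816.4 = 147 N.

f ≈ 147 N (up the incline)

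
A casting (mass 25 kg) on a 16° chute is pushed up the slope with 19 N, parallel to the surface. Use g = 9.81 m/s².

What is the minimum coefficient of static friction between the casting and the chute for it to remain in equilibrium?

μ_s,min ≈ 0.206

N = m g cos θ = 235.7 N.
Friction must make up the shortfall along the incline: f = m g sin θ − P = 67.6 − 19 = 48.6 N.
At the threshold f = μ_s N, so μ_s,min = 48.6/235.7 = 0.206.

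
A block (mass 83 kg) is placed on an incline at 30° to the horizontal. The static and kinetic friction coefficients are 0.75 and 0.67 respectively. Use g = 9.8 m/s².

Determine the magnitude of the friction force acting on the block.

f ≈ 407 N (up the incline)

Perpendicular to the surface, N = m g cos θ = 83·9.8·cos 30° = 704.4 N.
For equilibrium along the incline, friction must balance the weight component: f = m g sin θ = 406.7 N up the slope.
Static friction can supply at most μ_s N = 528.3 N.
Since |406.7| ≤ 528.3 N, no slip — friction simply equals what equilibrium demands.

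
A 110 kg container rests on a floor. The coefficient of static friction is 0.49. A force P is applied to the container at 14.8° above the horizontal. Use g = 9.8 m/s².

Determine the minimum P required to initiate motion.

N = m g − P sin α (the pull lifts the container).
At impending slip, P cos α = μ_s N = μ_s (m g − P sin α).
Solving: P (cos α + μ_s sin α) = μ_s m g → P = 0.49×1080/(cos 14.8° + 0.49 sin 14.8°) = 528/1.092 = 484 N.

P ≈ 484 N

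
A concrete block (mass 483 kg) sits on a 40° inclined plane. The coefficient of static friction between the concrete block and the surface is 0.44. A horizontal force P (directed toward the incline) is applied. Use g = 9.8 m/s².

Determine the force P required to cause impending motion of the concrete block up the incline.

P ≈ 9600 N

At impending motion up the slope, friction acts down-slope at its limit: f = μ_s N.
Perpendicular to the incline: N = m g cos θ + P sin θ.
Along the incline: P cos θ = m g sin θ + μ_s N = m g sin θ + μ_s (m g cos θ + P sin θ).
Solving, P (cos θ − μ_s sin θ) = m g (sin θ + μ_s cos θ), so P = 483×9.8×(sin 40° + 0.44 cos 40°)/(cos 40° − 0.44 sin 40°) = 4730×0.9798/0.4832 = 9600 N.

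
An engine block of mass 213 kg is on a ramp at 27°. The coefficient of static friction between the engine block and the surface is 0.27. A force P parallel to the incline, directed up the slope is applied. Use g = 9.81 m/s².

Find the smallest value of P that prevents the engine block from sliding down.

The engine block tends to slide down (tan θ > μ_s), so at the point of impending slip friction acts up-slope at its limit: f = μ_s N.
P is parallel to the surface, so N = m g cos θ = 1860 N.
Along the incline: P + μ_s N = m g sin θ, so P = 949 − 0.27×1860 = 446 N.

P_min ≈ 446 N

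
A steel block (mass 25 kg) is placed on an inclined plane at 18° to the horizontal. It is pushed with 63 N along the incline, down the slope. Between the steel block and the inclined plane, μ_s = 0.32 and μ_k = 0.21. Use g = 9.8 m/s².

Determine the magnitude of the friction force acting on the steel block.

f ≈ 48.9 N (up the incline)

The normal reaction is N = m g cos θ = 233 N.
Parallel to the incline, ΣF = 0 gives f = m g sin θ + P = 75.71 + 63 = 138.7 N (up-slope positive).
Maximum static friction available: μ_s N = 0.32 × 233 = 74.56 N.
|138.7| exceeds 74.56 N, so the steel block slips down-slope; friction is kinetic, f = μ_k N = 0.21×233 = 48.9 N.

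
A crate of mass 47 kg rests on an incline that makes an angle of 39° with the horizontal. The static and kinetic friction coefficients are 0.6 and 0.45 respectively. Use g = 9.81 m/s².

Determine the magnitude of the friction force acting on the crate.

The normal reaction is N = m g cos θ = 358.3 N.
For equilibrium along the incline, friction must balance the weight component: f = m g sin θ = 290.2 N up the slope.
Maximum static friction available: μ_s N = 0.6 × 358.3 = 215 N.
|290.2| exceeds 215 N, so the crate slips down-slope; friction is kinetic, f = μ_k N = 0.45×358.3 = 161 N.

f ≈ 161 N (up the incline)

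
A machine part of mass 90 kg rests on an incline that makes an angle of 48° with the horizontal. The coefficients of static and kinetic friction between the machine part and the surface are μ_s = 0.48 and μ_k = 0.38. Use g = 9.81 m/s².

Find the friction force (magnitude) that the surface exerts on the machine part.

Normal force: N = m g cos θ = 90 × 9.81 × cos 48° = 590.8 N.
For equilibrium along the incline, friction must balance the weight component: f = m g sin θ = 656.1 N up the slope.
Maximum static friction available: μ_s N = 0.48 × 590.8 = 283.6 N.
Since |656.1| > 283.6 N, static friction cannot hold it; the machine part slides down the incline and kinetic friction applies: f = μ_k N = 0.38 × 590.8 = 224 N.

f ≈ 224 N (up the incline)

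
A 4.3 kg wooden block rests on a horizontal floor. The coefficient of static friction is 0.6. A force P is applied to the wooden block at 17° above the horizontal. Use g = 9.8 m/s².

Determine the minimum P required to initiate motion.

P ≈ 22.3 N

N = m g − P sin α (the pull lifts the wooden block).
At impending slip, P cos α = μ_s N = μ_s (m g − P sin α).
Solving: P (cos α + μ_s sin α) = μ_s m g → P = 0.6×42.1/(cos 17° + 0.6 sin 17°) = 25.3/1.132 = 22.3 N.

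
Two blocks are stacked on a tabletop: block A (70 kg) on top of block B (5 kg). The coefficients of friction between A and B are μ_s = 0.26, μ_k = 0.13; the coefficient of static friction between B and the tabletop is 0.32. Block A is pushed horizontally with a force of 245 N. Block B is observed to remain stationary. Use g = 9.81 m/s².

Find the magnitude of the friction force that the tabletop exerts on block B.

Normal force at the A–B interface: N₁ = m_A g = 686.7 N.
So the A–B interface can sustain at most μ_s N₁ = 178.5 N of static friction.
P = 245 N exceeds that limit, so A slips over B and the interface friction becomes kinetic: f₁ = μ_k N₁ = 0.13×686.7 = 89.3 N.
By Newton's third law B feels 89.3 N forward from A. With B stationary, the floor's static friction on B balances it: f₂ = 89.3 N (well within μ_s(m_A+m_B)g = 235.4 N).

f ≈ 89.3 N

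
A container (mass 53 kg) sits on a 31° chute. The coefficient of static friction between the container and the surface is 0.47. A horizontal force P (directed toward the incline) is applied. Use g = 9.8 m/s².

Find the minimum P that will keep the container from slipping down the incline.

The container tends to slide down (tan θ > μ_s), so at the point of impending slip friction acts up-slope at its limit: f = μ_s N.
Perpendicular to the incline: N = m g cos θ + P sin θ.
Along the incline: P cos θ + μ_s N = m g sin θ, i.e. P cos θ + μ_s (m g cos θ + P sin θ) = m g sin θ.
Solving, P (cos θ + μ_s sin θ) = m g (sin θ − μ_s cos θ), so P = 519×0.1122/1.099 = 53 N.

P_min ≈ 53 N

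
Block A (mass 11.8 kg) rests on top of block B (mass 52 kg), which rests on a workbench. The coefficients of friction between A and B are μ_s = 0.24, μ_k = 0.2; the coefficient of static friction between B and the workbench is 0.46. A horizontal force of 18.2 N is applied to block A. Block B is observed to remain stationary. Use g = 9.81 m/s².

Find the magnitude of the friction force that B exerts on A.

f ≈ 18.2 N

The normal force B exerts on A is simply A's weight, N₁ = 115.8 N.
Maximum static friction on A from B: μ_s N₁ = 0.24×115.8 = 27.78 N.
P = 18.2 N is within that limit, so A and B move together (both at rest); the A–B friction is simply f₁ = P = 18.2 N.
By Newton's third law B feels 18.2 N forward from A. With B stationary, the floor's static friction on B balances it: f₂ = 18.2 N (well within μ_s(m_A+m_B)g = 287.9 N).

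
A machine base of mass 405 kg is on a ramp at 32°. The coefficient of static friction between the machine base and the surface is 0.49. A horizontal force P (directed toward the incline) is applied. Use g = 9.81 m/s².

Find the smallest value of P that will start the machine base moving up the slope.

At impending motion up the slope, friction acts down-slope at its limit: f = μ_s N.
Perpendicular to the incline: N = m g cos θ + P sin θ.
Along the incline: P cos θ = m g sin θ + μ_s N = m g sin θ + μ_s (m g cos θ + P sin θ).
Solving, P (cos θ − μ_s sin θ) = m g (sin θ + μ_s cos θ), so P = 405×9.81×(sin 32° + 0.49 cos 32°)/(cos 32° − 0.49 sin 32°) = 3970×0.9455/0.5884 = 6380 N.

P ≈ 6380 N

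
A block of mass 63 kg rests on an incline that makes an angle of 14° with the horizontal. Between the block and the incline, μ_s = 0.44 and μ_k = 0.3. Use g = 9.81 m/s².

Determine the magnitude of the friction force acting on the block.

f ≈ 150 N (up the incline)

Normal force: N = m g cos θ = 63 × 9.81 × cos 14° = 599.7 N.
For equilibrium along the incline, friction must balance the weight component: f = m g sin θ = 149.5 N up the slope.
Maximum static friction available: μ_s N = 0.44 × 599.7 = 263.9 N.
Since |149.5| ≤ 263.9 N, no slip — friction simply equals what equilibrium demands.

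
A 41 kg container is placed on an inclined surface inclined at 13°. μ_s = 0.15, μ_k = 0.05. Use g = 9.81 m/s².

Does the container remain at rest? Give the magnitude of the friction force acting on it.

N = m g cos θ = 392 N.
Down-slope weight component: m g sin θ = 90.5 N.
μ_s N = 58.8 N.
90.5 > 58.8 N, so it slides; kinetic friction f = μ_k N = 0.05×392 = 19.6 N.

f ≈ 19.6 N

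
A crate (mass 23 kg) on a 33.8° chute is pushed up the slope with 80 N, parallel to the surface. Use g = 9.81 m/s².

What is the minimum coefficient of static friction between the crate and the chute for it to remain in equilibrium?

μ_s,min ≈ 0.243

N = m g cos θ = 187.5 N.
Friction must make up the shortfall along the incline: f = m g sin θ − P = 125.5 − 80 = 45.52 N.
At the threshold f = μ_s N, so μ_s,min = 45.52/187.5 = 0.243.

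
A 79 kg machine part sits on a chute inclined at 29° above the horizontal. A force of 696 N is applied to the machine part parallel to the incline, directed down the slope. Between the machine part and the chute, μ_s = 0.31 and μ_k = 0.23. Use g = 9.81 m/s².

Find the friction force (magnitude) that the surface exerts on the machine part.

f ≈ 156 N (up the incline)

Perpendicular to the surface, N = m g cos θ = 79·9.81·cos 29° = 677.8 N.
For equilibrium along the incline the friction force must supply f = m g sin θ + P = 375.7 + 696 = 1072 N (positive meaning up-slope).
Maximum static friction available: μ_s N = 0.31 × 677.8 = 210.1 N.
Since |1072| > 210.1 N, static friction cannot hold it; the machine part slides down the incline and kinetic friction applies: f = μ_k N = 0.23 × 677.8 = 156 N.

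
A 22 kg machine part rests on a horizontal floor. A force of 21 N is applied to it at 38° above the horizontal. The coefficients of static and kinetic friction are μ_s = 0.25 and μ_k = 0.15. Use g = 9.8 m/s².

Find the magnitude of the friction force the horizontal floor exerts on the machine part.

f ≈ 16.5 N

Vertical equilibrium gives N = m g − P sin α = 202.7 N.
Horizontally, friction must balance P cos α = 16.55 N.
The static-friction limit is μ_s N = 50.67 N.
Since 16.55 N does not exceed the limit, the machine part stays at rest and f = 16.5 N.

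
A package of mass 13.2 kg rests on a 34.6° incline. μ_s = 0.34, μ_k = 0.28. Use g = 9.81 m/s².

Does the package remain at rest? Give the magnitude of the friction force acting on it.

f ≈ 29.8 N

N = m g cos θ = 107 N.
Down-slope weight component: m g sin θ = 73.5 N.
μ_s N = 36.2 N.
73.5 > 36.2 N, so it slides; kinetic friction f = μ_k N = 0.28×107 = 29.8 N.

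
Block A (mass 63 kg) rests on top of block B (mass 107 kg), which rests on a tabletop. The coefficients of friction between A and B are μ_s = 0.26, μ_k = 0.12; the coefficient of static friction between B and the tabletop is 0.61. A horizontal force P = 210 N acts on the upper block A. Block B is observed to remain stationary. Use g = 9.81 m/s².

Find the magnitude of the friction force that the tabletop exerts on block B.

Normal force at the A–B interface: N₁ = m_A g = 618 N.
So the A–B interface can sustain at most μ_s N₁ = 160.7 N of static friction.
Since P = 210 N > 160.7 N, A slides on B; the A–B friction is kinetic: f₁ = μ_k N₁ = 0.12×618 = 74.2 N.
By Newton's third law B feels 74.2 N forward from A. With B stationary, the floor's static friction on B balances it: f₂ = 74.2 N (well within μ_s(m_A+m_B)g = 1017 N).

f ≈ 74.2 N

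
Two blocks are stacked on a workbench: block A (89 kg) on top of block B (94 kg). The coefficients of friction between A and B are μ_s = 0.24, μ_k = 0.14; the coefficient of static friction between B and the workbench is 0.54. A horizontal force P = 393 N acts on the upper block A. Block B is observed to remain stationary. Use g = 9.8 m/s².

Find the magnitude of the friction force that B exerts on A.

The normal force B exerts on A is simply A's weight, N₁ = 872.2 N.
So the A–B interface can sustain at most μ_s N₁ = 209.3 N of static friction.
P = 393 N exceeds that limit, so A slips over B and the interface friction becomes kinetic: f₁ = μ_k N₁ = 0.14×872.2 = 122 N.
By Newton's third law B feels 122 N forward from A. With B stationary, the floor's static friction on B balances it: f₂ = 122 N (well within μ_s(m_A+m_B)g = 968.4 N).

f ≈ 122 N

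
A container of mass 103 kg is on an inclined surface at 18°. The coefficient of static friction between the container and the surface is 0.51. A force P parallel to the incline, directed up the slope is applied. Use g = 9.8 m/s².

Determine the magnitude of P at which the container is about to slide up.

P ≈ 802 N

At impending motion up the slope, friction acts down-slope at its limit: f = μ_s N.
P is parallel to the surface, so N = m g cos θ = 960 N.
Along the incline: P = m g sin θ + μ_s N = 312 + 0.51×960 = 802 N.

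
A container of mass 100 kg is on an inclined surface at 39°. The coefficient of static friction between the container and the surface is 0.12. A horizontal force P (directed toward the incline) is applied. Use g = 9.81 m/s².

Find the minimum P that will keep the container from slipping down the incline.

The container tends to slide down (tan θ > μ_s), so at the point of impending slip friction acts up-slope at its limit: f = μ_s N.
Perpendicular to the incline: N = m g cos θ + P sin θ.
Along the incline: P cos θ + μ_s N = m g sin θ, i.e. P cos θ + μ_s (m g cos θ + P sin θ) = m g sin θ.
Solving, P (cos θ + μ_s sin θ) = m g (sin θ − μ_s cos θ), so P = 981×0.5361/0.8527 = 617 N.

P_min ≈ 617 N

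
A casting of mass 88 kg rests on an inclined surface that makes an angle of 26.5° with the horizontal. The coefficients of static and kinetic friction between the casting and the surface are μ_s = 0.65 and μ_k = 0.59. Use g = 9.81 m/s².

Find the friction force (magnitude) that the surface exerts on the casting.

Normal force: N = m g cos θ = 88 × 9.81 × cos 26.5° = 772.6 N.
Along the slope the weight component is m g sin θ = 385.2 N; friction must supply exactly this, acting up-slope.
Maximum static friction available: μ_s N = 0.65 × 772.6 = 502.2 N.
Since |385.2| ≤ 502.2 N, the casting remains in static equilibrium and friction takes exactly the required value.

f ≈ 385 N (up the incline)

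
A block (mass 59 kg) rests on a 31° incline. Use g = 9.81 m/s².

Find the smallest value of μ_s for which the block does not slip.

At the slip threshold m g sin θ = μ_s m g cos θ, so μ_s,min = tan θ.
μ_s,min = tan 31° = 0.601.

μ_s,min ≈ 0.601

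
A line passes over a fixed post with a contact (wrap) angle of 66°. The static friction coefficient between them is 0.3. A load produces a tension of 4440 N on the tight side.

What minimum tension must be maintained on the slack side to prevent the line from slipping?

T_min ≈ 3140 N

Capstan equation at impending slip: T_tight/T_slack = e^{μβ}.
β = 66° = 1.152 rad; e^{μβ} = e^{0.3×1.152} = 1.413.
T_slack = T_tight / e^{μβ} = 4440 / 1.413 = 3140 N.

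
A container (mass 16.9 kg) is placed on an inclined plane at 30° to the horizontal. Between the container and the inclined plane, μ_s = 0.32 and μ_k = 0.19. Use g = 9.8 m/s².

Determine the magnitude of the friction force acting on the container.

f ≈ 27.3 N (up the incline)

Perpendicular to the surface, N = m g cos θ = 16.9·9.8·cos 30° = 143.4 N.
For equilibrium along the incline, friction must balance the weight component: f = m g sin θ = 82.81 N up the slope.
The static-friction ceiling is μ_s N = 0.32 × 143.4 = 45.9 N.
Since |82.81| > 45.9 N, static friction cannot hold it; the container slides down the incline and kinetic friction applies: f = μ_k N = 0.19 × 143.4 = 27.3 N.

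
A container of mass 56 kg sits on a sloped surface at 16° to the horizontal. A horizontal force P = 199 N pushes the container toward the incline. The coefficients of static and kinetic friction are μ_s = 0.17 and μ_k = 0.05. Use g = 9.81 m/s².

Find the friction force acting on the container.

f ≈ 39.9 N (down the incline)

The horizontal push has a component P sin θ into the surface, so N = m g cos θ + P sin θ = 528.1 + 54.85 = 582.9 N.
Parallel to the incline: P cos θ − m g sin θ = 191.3 − 151.4 = 39.87 N; the friction needed to balance this is 39.87 N acting down the slope.
Maximum static friction: μ_s N = 0.17 × 582.9 = 99.1 N.
Since 39.87 N is within the 99.1 N limit, the container stays put and friction is exactly 39.9 N.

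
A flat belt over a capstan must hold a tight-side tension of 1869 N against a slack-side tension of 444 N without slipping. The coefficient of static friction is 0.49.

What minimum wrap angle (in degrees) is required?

β_min ≈ 168°

T₂/T₁ = e^{μβ} → β = ln(T₂/T₁)/μ.
β = ln(1869/444)/0.49 = 1.437/0.49 = 2.933 rad.
In degrees: β = 2.933 × 180/π = 168°.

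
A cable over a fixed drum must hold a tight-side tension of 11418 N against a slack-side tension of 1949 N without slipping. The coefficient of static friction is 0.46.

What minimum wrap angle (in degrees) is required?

T₂/T₁ = e^{μβ} → β = ln(T₂/T₁)/μ.
β = ln(11418/1949)/0.46 = 1.768/0.46 = 3.843 rad.
In degrees: β = 3.843 × 180/π = 220°.

β_min ≈ 220°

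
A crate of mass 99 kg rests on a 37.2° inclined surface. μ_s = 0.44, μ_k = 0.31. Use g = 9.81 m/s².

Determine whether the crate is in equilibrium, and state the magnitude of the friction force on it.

N = m g cos θ = 774 N.
Down-slope weight component: m g sin θ = 587 N.
μ_s N = 340 N.
587 > 340 N, so it slides; kinetic friction f = μ_k N = 0.31×774 = 240 N.

f ≈ 240 N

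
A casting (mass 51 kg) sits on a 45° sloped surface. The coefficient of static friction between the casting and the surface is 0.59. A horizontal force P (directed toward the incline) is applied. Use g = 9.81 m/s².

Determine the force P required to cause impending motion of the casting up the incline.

At impending motion up the slope, friction acts down-slope at its limit: f = μ_s N.
Perpendicular to the incline: N = m g cos θ + P sin θ.
Along the incline: P cos θ = m g sin θ + μ_s N = m g sin θ + μ_s (m g cos θ + P sin θ).
Solving, P (cos θ − μ_s sin θ) = m g (sin θ + μ_s cos θ), so P = 51×9.81×(sin 45° + 0.59 cos 45°)/(cos 45° − 0.59 sin 45°) = 500×1.124/0.2899 = 1940 N.

P ≈ 1940 N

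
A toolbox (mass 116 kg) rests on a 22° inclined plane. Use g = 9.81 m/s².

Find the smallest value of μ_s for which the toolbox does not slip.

μ_s,min ≈ 0.404

At the slip threshold m g sin θ = μ_s m g cos θ, so μ_s,min = tan θ.
μ_s,min = tan 22° = 0.404.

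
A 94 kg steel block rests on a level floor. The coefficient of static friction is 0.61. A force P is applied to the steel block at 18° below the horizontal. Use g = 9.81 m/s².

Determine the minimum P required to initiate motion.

N = m g + P sin α (the push presses the steel block into the level floor).
At impending slip, P cos α = μ_s N = μ_s (m g + P sin α).
Solving: P (cos α − μ_s sin α) = μ_s m g → P = 0.61×922/(cos 18° − 0.61 sin 18°) = 563/0.7626 = 738 N.

P ≈ 738 N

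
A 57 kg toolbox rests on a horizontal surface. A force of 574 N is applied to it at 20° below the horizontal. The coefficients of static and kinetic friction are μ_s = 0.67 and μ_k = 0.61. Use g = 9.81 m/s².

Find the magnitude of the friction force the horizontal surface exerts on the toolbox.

N = m g + P sin α = 559.2 + 574×sin 20° = 755.5 N.
For equilibrium, f = P cos α = 574×cos 20° = 539.4 N.
μ_s N = 0.67 × 755.5 = 506.2 N.
539.4 > 506.2 N → the toolbox slides; f = μ_k N = 0.61×755.5 = 461 N.

f ≈ 461 N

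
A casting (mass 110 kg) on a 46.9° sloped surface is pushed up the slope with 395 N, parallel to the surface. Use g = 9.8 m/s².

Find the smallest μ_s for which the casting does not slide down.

μ_s,min ≈ 0.532

N = m g cos θ = 736.6 N.
Friction must make up the shortfall along the incline: f = m g sin θ − P = 787.1 − 395 = 392.1 N.
At the threshold f = μ_s N, so μ_s,min = 392.1/736.6 = 0.532.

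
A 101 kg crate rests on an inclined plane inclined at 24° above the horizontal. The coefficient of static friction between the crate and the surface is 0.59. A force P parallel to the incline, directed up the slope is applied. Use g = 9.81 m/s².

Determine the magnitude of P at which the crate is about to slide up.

At impending motion up the slope, friction acts down-slope at its limit: f = μ_s N.
P is parallel to the surface, so N = m g cos θ = 905 N.
Along the incline: P = m g sin θ + μ_s N = 403 + 0.59×905 = 937 N.

P ≈ 937 N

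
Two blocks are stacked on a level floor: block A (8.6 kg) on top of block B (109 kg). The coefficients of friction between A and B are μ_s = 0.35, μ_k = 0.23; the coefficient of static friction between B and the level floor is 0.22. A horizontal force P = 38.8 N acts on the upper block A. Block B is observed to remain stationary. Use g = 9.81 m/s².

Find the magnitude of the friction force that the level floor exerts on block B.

f ≈ 19.4 N

Normal force at the A–B interface: N₁ = m_A g = 84.37 N.
So the A–B interface can sustain at most μ_s N₁ = 29.53 N of static friction.
Since P = 38.8 N > 29.53 N, A slides on B; the A–B friction is kinetic: f₁ = μ_k N₁ = 0.23×84.37 = 19.4 N.
B experiences an equal 19.4 N forward from A (third law). B is in equilibrium, so the floor supplies f₂ = 19.4 N of static friction (limit μ_s(m_A+m_B)g = 253.8 N, not exceeded).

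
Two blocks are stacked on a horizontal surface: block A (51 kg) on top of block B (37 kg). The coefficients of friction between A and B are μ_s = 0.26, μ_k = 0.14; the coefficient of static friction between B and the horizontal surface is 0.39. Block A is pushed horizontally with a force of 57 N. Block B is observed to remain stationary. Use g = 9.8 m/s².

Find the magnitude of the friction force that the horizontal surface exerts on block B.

Between the blocks, N₁ = m_A g = 499.8 N.
So the A–B interface can sustain at most μ_s N₁ = 129.9 N of static friction.
P = 57 N is within that limit, so A and B move together (both at rest); the A–B friction is simply f₁ = P = 57 N.
By Newton's third law B feels 57 N forward from A. With B stationary, the floor's static friction on B balances it: f₂ = 57 N (well within μ_s(m_A+m_B)g = 336.3 N).

f ≈ 57 N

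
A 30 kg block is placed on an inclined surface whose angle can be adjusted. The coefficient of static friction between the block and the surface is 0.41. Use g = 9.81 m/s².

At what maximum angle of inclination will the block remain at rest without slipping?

θ_max ≈ 22.3°

At the slip threshold, m g sin θ = μ_s · m g cos θ, so tan θ = μ_s.
θ_max = arctan(0.41) = 22.3°.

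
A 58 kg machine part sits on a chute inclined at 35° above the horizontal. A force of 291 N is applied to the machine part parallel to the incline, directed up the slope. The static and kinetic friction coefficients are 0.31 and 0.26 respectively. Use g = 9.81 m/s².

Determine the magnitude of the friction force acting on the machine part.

f ≈ 35.4 N (up the incline)

The normal reaction is N = m g cos θ = 466.1 N.
For equilibrium along the incline the friction force must supply f = m g sin θ − P = 326.4 − 291 = 35.35 N (positive meaning up-slope).
Static friction can supply at most μ_s N = 144.5 N.
Since |35.35| ≤ 144.5 N, no slip — friction simply equals what equilibrium demands.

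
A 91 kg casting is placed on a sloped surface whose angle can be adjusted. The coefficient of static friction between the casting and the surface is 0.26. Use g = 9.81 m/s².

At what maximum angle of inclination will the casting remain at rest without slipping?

At the slip threshold, m g sin θ = μ_s · m g cos θ, so tan θ = μ_s.
θ_max = arctan(0.26) = 14.6°.

θ_max ≈ 14.6°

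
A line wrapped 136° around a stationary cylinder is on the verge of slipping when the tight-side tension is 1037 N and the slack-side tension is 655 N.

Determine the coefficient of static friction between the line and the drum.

μ ≈ 0.194

T₂/T₁ = e^{μβ} → μ = ln(T₂/T₁)/β.
β = 136° = 2.374 rad.
μ = ln(1037/655)/2.374 = ln(1.583)/2.374 = 0.194.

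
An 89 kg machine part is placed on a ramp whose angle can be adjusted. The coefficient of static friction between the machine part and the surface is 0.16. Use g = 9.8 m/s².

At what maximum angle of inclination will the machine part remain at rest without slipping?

θ_max ≈ 9.09°

At the slip threshold, m g sin θ = μ_s · m g cos θ, so tan θ = μ_s.
θ_max = arctan(0.16) = 9.09°.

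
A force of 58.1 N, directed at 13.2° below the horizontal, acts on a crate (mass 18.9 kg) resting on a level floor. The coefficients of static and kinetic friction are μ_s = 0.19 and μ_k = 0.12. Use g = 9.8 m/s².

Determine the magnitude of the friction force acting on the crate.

N = m g + P sin α = 185.2 + 58.1×sin 13.2° = 198.5 N.
The horizontal driving force is P cos α = 56.56 N, so equilibrium needs friction f = 56.56 N.
μ_s N = 0.19 × 198.5 = 37.71 N.
The required friction exceeds μ_s N, so the crate moves and f = μ_k N = 23.8 N.

f ≈ 23.8 N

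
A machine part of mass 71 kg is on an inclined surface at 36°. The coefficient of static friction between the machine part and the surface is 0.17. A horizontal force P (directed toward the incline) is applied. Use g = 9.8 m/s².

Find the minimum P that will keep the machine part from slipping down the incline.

The machine part tends to slide down (tan θ > μ_s), so at the point of impending slip friction acts up-slope at its limit: f = μ_s N.
Perpendicular to the incline: N = m g cos θ + P sin θ.
Along the incline: P cos θ + μ_s N = m g sin θ, i.e. P cos θ + μ_s (m g cos θ + P sin θ) = m g sin θ.
Solving, P (cos θ + μ_s sin θ) = m g (sin θ − μ_s cos θ), so P = 696×0.4503/0.9089 = 345 N.

P_min ≈ 345 N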